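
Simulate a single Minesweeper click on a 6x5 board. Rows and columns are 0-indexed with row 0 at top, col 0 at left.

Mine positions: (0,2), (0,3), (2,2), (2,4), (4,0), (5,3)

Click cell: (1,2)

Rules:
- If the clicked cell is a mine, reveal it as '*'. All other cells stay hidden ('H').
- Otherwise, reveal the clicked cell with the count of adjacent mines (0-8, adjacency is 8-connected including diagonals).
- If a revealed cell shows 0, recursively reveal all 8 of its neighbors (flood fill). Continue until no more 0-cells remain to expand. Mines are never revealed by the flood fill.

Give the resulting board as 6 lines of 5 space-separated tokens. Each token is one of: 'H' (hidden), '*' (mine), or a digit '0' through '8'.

H H H H H
H H 3 H H
H H H H H
H H H H H
H H H H H
H H H H H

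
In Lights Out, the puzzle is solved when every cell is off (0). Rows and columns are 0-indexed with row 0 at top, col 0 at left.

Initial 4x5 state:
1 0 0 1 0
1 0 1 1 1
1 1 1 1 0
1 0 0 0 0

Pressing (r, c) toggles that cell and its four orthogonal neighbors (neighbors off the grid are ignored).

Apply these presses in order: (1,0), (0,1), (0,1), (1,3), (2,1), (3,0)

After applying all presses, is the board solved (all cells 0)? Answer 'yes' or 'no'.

Answer: yes

Derivation:
After press 1 at (1,0):
0 0 0 1 0
0 1 1 1 1
0 1 1 1 0
1 0 0 0 0

After press 2 at (0,1):
1 1 1 1 0
0 0 1 1 1
0 1 1 1 0
1 0 0 0 0

After press 3 at (0,1):
0 0 0 1 0
0 1 1 1 1
0 1 1 1 0
1 0 0 0 0

After press 4 at (1,3):
0 0 0 0 0
0 1 0 0 0
0 1 1 0 0
1 0 0 0 0

After press 5 at (2,1):
0 0 0 0 0
0 0 0 0 0
1 0 0 0 0
1 1 0 0 0

After press 6 at (3,0):
0 0 0 0 0
0 0 0 0 0
0 0 0 0 0
0 0 0 0 0

Lights still on: 0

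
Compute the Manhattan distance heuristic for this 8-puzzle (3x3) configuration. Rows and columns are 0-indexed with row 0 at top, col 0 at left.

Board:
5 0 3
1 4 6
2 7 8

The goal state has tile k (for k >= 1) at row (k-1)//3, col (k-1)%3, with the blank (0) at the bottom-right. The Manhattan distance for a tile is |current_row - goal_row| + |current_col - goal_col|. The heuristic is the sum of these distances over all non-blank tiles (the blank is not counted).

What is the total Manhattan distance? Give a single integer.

Tile 5: (0,0)->(1,1) = 2
Tile 3: (0,2)->(0,2) = 0
Tile 1: (1,0)->(0,0) = 1
Tile 4: (1,1)->(1,0) = 1
Tile 6: (1,2)->(1,2) = 0
Tile 2: (2,0)->(0,1) = 3
Tile 7: (2,1)->(2,0) = 1
Tile 8: (2,2)->(2,1) = 1
Sum: 2 + 0 + 1 + 1 + 0 + 3 + 1 + 1 = 9

Answer: 9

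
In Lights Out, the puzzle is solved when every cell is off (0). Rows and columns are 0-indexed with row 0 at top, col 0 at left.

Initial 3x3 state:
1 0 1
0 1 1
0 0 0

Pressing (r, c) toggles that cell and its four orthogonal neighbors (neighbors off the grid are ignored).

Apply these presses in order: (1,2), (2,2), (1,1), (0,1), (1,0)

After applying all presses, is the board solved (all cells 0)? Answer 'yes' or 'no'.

Answer: no

Derivation:
After press 1 at (1,2):
1 0 0
0 0 0
0 0 1

After press 2 at (2,2):
1 0 0
0 0 1
0 1 0

After press 3 at (1,1):
1 1 0
1 1 0
0 0 0

After press 4 at (0,1):
0 0 1
1 0 0
0 0 0

After press 5 at (1,0):
1 0 1
0 1 0
1 0 0

Lights still on: 4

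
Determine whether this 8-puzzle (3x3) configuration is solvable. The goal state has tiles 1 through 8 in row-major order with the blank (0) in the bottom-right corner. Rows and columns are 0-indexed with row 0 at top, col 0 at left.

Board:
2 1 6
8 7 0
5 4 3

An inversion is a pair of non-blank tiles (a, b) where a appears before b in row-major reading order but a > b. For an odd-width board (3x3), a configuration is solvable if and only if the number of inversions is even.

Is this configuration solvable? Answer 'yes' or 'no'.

Inversions (pairs i<j in row-major order where tile[i] > tile[j] > 0): 14
14 is even, so the puzzle is solvable.

Answer: yes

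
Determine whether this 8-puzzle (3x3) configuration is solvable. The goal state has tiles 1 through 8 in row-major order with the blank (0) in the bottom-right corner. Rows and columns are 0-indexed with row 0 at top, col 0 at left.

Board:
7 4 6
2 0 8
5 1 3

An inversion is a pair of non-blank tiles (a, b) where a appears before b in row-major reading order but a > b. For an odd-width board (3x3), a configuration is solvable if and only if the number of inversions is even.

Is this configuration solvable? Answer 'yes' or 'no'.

Inversions (pairs i<j in row-major order where tile[i] > tile[j] > 0): 19
19 is odd, so the puzzle is not solvable.

Answer: no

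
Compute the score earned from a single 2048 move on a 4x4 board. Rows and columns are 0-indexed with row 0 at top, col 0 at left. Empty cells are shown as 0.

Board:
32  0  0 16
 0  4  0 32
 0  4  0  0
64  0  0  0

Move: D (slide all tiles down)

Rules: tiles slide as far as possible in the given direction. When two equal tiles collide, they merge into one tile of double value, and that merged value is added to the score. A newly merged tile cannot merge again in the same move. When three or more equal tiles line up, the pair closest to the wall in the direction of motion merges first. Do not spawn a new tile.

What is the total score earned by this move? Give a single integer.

Slide down:
col 0: [32, 0, 0, 64] -> [0, 0, 32, 64]  score +0 (running 0)
col 1: [0, 4, 4, 0] -> [0, 0, 0, 8]  score +8 (running 8)
col 2: [0, 0, 0, 0] -> [0, 0, 0, 0]  score +0 (running 8)
col 3: [16, 32, 0, 0] -> [0, 0, 16, 32]  score +0 (running 8)
Board after move:
 0  0  0  0
 0  0  0  0
32  0  0 16
64  8  0 32

Answer: 8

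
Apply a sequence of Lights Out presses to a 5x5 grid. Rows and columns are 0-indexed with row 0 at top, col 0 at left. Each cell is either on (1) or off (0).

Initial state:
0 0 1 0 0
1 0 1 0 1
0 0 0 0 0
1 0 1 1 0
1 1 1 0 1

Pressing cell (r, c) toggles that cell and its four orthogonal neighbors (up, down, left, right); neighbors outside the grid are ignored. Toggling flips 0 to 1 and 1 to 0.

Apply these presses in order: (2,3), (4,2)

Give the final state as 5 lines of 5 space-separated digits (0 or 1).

Answer: 0 0 1 0 0
1 0 1 1 1
0 0 1 1 1
1 0 0 0 0
1 0 0 1 1

Derivation:
After press 1 at (2,3):
0 0 1 0 0
1 0 1 1 1
0 0 1 1 1
1 0 1 0 0
1 1 1 0 1

After press 2 at (4,2):
0 0 1 0 0
1 0 1 1 1
0 0 1 1 1
1 0 0 0 0
1 0 0 1 1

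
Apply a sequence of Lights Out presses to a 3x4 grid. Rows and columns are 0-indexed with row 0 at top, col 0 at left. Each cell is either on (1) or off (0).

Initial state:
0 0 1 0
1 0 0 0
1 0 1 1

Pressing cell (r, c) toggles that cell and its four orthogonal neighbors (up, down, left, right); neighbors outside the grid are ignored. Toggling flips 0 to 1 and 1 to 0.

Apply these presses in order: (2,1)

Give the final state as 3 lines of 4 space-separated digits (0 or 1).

After press 1 at (2,1):
0 0 1 0
1 1 0 0
0 1 0 1

Answer: 0 0 1 0
1 1 0 0
0 1 0 1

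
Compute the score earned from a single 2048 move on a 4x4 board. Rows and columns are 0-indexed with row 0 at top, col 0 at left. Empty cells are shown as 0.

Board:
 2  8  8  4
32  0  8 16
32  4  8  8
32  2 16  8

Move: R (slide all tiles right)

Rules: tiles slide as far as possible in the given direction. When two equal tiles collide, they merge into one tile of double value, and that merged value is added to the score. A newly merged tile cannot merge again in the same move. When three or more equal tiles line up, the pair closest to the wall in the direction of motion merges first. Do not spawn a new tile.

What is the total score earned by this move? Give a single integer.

Slide right:
row 0: [2, 8, 8, 4] -> [0, 2, 16, 4]  score +16 (running 16)
row 1: [32, 0, 8, 16] -> [0, 32, 8, 16]  score +0 (running 16)
row 2: [32, 4, 8, 8] -> [0, 32, 4, 16]  score +16 (running 32)
row 3: [32, 2, 16, 8] -> [32, 2, 16, 8]  score +0 (running 32)
Board after move:
 0  2 16  4
 0 32  8 16
 0 32  4 16
32  2 16  8

Answer: 32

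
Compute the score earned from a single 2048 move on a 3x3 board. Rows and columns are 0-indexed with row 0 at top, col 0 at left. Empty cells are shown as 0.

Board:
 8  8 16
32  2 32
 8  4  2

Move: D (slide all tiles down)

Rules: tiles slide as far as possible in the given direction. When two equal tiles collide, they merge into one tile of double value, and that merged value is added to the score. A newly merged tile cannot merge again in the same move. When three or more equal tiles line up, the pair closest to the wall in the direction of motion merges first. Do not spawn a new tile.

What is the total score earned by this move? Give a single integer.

Answer: 0

Derivation:
Slide down:
col 0: [8, 32, 8] -> [8, 32, 8]  score +0 (running 0)
col 1: [8, 2, 4] -> [8, 2, 4]  score +0 (running 0)
col 2: [16, 32, 2] -> [16, 32, 2]  score +0 (running 0)
Board after move:
 8  8 16
32  2 32
 8  4  2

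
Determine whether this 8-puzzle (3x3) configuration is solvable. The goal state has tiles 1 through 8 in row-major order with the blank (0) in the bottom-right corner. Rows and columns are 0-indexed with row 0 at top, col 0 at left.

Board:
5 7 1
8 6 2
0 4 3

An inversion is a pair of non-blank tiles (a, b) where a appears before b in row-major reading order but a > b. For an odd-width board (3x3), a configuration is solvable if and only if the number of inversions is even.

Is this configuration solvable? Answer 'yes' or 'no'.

Inversions (pairs i<j in row-major order where tile[i] > tile[j] > 0): 17
17 is odd, so the puzzle is not solvable.

Answer: no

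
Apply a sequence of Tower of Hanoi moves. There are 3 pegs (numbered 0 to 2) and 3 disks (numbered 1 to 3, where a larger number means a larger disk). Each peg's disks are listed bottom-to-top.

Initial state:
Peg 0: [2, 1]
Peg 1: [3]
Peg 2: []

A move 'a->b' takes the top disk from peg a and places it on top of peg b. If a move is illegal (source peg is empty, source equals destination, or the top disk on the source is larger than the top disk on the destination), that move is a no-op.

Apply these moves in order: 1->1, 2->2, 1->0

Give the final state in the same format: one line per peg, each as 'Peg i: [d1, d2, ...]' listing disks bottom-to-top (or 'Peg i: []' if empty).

After move 1 (1->1):
Peg 0: [2, 1]
Peg 1: [3]
Peg 2: []

After move 2 (2->2):
Peg 0: [2, 1]
Peg 1: [3]
Peg 2: []

After move 3 (1->0):
Peg 0: [2, 1]
Peg 1: [3]
Peg 2: []

Answer: Peg 0: [2, 1]
Peg 1: [3]
Peg 2: []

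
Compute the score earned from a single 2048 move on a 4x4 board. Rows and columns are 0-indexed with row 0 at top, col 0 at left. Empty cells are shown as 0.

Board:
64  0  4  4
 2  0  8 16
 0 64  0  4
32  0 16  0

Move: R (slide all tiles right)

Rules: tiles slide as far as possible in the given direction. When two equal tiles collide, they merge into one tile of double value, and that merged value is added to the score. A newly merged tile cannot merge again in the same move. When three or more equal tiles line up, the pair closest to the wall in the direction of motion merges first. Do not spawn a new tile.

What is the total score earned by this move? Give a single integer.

Answer: 8

Derivation:
Slide right:
row 0: [64, 0, 4, 4] -> [0, 0, 64, 8]  score +8 (running 8)
row 1: [2, 0, 8, 16] -> [0, 2, 8, 16]  score +0 (running 8)
row 2: [0, 64, 0, 4] -> [0, 0, 64, 4]  score +0 (running 8)
row 3: [32, 0, 16, 0] -> [0, 0, 32, 16]  score +0 (running 8)
Board after move:
 0  0 64  8
 0  2  8 16
 0  0 64  4
 0  0 32 16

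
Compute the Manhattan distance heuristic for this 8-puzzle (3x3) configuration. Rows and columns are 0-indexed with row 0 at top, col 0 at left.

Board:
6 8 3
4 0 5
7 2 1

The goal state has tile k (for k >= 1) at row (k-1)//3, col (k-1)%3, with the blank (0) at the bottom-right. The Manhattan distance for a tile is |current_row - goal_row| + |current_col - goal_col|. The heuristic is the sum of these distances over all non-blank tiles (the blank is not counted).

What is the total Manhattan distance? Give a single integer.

Tile 6: at (0,0), goal (1,2), distance |0-1|+|0-2| = 3
Tile 8: at (0,1), goal (2,1), distance |0-2|+|1-1| = 2
Tile 3: at (0,2), goal (0,2), distance |0-0|+|2-2| = 0
Tile 4: at (1,0), goal (1,0), distance |1-1|+|0-0| = 0
Tile 5: at (1,2), goal (1,1), distance |1-1|+|2-1| = 1
Tile 7: at (2,0), goal (2,0), distance |2-2|+|0-0| = 0
Tile 2: at (2,1), goal (0,1), distance |2-0|+|1-1| = 2
Tile 1: at (2,2), goal (0,0), distance |2-0|+|2-0| = 4
Sum: 3 + 2 + 0 + 0 + 1 + 0 + 2 + 4 = 12

Answer: 12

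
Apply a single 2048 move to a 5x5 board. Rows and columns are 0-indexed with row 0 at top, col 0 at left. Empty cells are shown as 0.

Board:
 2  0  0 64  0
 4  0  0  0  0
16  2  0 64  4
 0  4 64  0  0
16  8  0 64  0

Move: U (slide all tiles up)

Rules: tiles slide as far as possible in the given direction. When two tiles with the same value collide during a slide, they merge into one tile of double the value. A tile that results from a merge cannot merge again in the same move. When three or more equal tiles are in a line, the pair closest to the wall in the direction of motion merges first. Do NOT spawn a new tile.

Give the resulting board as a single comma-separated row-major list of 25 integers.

Slide up:
col 0: [2, 4, 16, 0, 16] -> [2, 4, 32, 0, 0]
col 1: [0, 0, 2, 4, 8] -> [2, 4, 8, 0, 0]
col 2: [0, 0, 0, 64, 0] -> [64, 0, 0, 0, 0]
col 3: [64, 0, 64, 0, 64] -> [128, 64, 0, 0, 0]
col 4: [0, 0, 4, 0, 0] -> [4, 0, 0, 0, 0]

Answer: 2, 2, 64, 128, 4, 4, 4, 0, 64, 0, 32, 8, 0, 0, 0, 0, 0, 0, 0, 0, 0, 0, 0, 0, 0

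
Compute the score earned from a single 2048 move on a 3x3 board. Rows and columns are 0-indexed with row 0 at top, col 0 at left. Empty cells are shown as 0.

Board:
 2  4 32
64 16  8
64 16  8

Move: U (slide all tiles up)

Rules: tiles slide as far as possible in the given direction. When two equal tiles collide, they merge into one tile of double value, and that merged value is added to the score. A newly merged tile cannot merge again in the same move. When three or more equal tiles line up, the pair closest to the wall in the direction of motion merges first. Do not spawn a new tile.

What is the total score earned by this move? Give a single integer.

Answer: 176

Derivation:
Slide up:
col 0: [2, 64, 64] -> [2, 128, 0]  score +128 (running 128)
col 1: [4, 16, 16] -> [4, 32, 0]  score +32 (running 160)
col 2: [32, 8, 8] -> [32, 16, 0]  score +16 (running 176)
Board after move:
  2   4  32
128  32  16
  0   0   0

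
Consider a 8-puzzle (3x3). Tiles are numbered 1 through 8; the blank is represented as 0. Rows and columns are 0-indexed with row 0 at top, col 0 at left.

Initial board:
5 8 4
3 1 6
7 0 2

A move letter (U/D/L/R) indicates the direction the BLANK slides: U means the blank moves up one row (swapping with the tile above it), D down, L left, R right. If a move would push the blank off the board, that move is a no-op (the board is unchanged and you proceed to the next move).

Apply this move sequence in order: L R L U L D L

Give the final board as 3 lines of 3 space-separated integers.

Answer: 5 8 4
3 1 6
0 7 2

Derivation:
After move 1 (L):
5 8 4
3 1 6
0 7 2

After move 2 (R):
5 8 4
3 1 6
7 0 2

After move 3 (L):
5 8 4
3 1 6
0 7 2

After move 4 (U):
5 8 4
0 1 6
3 7 2

After move 5 (L):
5 8 4
0 1 6
3 7 2

After move 6 (D):
5 8 4
3 1 6
0 7 2

After move 7 (L):
5 8 4
3 1 6
0 7 2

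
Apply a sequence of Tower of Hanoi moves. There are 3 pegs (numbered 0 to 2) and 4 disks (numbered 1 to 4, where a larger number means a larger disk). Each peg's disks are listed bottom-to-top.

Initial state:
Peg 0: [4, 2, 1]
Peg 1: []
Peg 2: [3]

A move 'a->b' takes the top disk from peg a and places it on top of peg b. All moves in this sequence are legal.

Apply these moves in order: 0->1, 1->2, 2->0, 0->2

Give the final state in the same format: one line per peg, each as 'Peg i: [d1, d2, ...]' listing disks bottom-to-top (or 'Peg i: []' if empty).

Answer: Peg 0: [4, 2]
Peg 1: []
Peg 2: [3, 1]

Derivation:
After move 1 (0->1):
Peg 0: [4, 2]
Peg 1: [1]
Peg 2: [3]

After move 2 (1->2):
Peg 0: [4, 2]
Peg 1: []
Peg 2: [3, 1]

After move 3 (2->0):
Peg 0: [4, 2, 1]
Peg 1: []
Peg 2: [3]

After move 4 (0->2):
Peg 0: [4, 2]
Peg 1: []
Peg 2: [3, 1]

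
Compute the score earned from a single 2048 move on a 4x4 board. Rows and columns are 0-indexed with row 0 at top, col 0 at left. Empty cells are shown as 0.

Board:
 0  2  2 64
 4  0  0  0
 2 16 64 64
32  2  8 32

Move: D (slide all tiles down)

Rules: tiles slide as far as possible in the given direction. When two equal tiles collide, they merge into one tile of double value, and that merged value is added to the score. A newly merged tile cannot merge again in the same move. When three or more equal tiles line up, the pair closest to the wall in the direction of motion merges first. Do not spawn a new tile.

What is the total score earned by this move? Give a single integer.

Answer: 128

Derivation:
Slide down:
col 0: [0, 4, 2, 32] -> [0, 4, 2, 32]  score +0 (running 0)
col 1: [2, 0, 16, 2] -> [0, 2, 16, 2]  score +0 (running 0)
col 2: [2, 0, 64, 8] -> [0, 2, 64, 8]  score +0 (running 0)
col 3: [64, 0, 64, 32] -> [0, 0, 128, 32]  score +128 (running 128)
Board after move:
  0   0   0   0
  4   2   2   0
  2  16  64 128
 32   2   8  32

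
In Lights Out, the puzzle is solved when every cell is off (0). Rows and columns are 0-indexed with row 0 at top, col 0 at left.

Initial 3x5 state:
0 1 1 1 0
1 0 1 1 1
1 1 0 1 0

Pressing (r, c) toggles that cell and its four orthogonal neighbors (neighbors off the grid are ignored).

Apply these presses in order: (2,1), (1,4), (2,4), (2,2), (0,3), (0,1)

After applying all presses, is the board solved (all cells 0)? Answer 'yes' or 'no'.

After press 1 at (2,1):
0 1 1 1 0
1 1 1 1 1
0 0 1 1 0

After press 2 at (1,4):
0 1 1 1 1
1 1 1 0 0
0 0 1 1 1

After press 3 at (2,4):
0 1 1 1 1
1 1 1 0 1
0 0 1 0 0

After press 4 at (2,2):
0 1 1 1 1
1 1 0 0 1
0 1 0 1 0

After press 5 at (0,3):
0 1 0 0 0
1 1 0 1 1
0 1 0 1 0

After press 6 at (0,1):
1 0 1 0 0
1 0 0 1 1
0 1 0 1 0

Lights still on: 7

Answer: no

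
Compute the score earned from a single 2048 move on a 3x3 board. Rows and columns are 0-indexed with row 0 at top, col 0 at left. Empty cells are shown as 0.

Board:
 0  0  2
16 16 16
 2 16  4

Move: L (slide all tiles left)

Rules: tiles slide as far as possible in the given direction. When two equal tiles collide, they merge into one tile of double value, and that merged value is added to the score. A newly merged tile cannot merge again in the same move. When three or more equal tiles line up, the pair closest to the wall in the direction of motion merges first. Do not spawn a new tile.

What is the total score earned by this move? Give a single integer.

Slide left:
row 0: [0, 0, 2] -> [2, 0, 0]  score +0 (running 0)
row 1: [16, 16, 16] -> [32, 16, 0]  score +32 (running 32)
row 2: [2, 16, 4] -> [2, 16, 4]  score +0 (running 32)
Board after move:
 2  0  0
32 16  0
 2 16  4

Answer: 32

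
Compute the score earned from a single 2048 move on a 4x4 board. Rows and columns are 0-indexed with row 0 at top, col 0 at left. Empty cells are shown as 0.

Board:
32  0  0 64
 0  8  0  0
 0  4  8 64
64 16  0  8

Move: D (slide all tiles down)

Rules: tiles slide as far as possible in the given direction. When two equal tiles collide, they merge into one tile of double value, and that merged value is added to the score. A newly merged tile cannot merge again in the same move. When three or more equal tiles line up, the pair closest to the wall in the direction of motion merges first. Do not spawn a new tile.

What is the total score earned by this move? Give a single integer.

Answer: 128

Derivation:
Slide down:
col 0: [32, 0, 0, 64] -> [0, 0, 32, 64]  score +0 (running 0)
col 1: [0, 8, 4, 16] -> [0, 8, 4, 16]  score +0 (running 0)
col 2: [0, 0, 8, 0] -> [0, 0, 0, 8]  score +0 (running 0)
col 3: [64, 0, 64, 8] -> [0, 0, 128, 8]  score +128 (running 128)
Board after move:
  0   0   0   0
  0   8   0   0
 32   4   0 128
 64  16   8   8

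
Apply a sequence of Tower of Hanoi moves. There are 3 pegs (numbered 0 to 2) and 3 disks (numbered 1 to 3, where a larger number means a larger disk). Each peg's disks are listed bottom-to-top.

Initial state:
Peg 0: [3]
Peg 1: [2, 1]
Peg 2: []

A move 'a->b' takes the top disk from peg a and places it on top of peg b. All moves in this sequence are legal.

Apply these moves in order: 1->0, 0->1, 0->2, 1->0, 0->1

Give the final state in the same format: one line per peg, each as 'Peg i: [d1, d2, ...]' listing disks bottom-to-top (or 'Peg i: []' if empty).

Answer: Peg 0: []
Peg 1: [2, 1]
Peg 2: [3]

Derivation:
After move 1 (1->0):
Peg 0: [3, 1]
Peg 1: [2]
Peg 2: []

After move 2 (0->1):
Peg 0: [3]
Peg 1: [2, 1]
Peg 2: []

After move 3 (0->2):
Peg 0: []
Peg 1: [2, 1]
Peg 2: [3]

After move 4 (1->0):
Peg 0: [1]
Peg 1: [2]
Peg 2: [3]

After move 5 (0->1):
Peg 0: []
Peg 1: [2, 1]
Peg 2: [3]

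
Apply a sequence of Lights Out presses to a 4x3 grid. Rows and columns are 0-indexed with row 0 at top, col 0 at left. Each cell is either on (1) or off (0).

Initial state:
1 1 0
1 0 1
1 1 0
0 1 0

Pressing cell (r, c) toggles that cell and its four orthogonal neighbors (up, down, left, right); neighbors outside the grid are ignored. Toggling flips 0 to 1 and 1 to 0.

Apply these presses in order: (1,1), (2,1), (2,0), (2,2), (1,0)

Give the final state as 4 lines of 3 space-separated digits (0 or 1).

Answer: 0 0 0
0 1 1
0 1 0
1 0 1

Derivation:
After press 1 at (1,1):
1 0 0
0 1 0
1 0 0
0 1 0

After press 2 at (2,1):
1 0 0
0 0 0
0 1 1
0 0 0

After press 3 at (2,0):
1 0 0
1 0 0
1 0 1
1 0 0

After press 4 at (2,2):
1 0 0
1 0 1
1 1 0
1 0 1

After press 5 at (1,0):
0 0 0
0 1 1
0 1 0
1 0 1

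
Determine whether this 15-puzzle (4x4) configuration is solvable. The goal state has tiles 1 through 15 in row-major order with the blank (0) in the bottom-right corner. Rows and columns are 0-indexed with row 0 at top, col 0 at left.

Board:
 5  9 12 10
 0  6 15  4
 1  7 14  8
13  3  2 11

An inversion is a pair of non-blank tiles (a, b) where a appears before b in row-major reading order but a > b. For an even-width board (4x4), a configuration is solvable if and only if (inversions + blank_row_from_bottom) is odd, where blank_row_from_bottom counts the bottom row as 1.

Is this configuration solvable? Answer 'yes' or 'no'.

Inversions: 56
Blank is in row 1 (0-indexed from top), which is row 3 counting from the bottom (bottom = 1).
56 + 3 = 59, which is odd, so the puzzle is solvable.

Answer: yes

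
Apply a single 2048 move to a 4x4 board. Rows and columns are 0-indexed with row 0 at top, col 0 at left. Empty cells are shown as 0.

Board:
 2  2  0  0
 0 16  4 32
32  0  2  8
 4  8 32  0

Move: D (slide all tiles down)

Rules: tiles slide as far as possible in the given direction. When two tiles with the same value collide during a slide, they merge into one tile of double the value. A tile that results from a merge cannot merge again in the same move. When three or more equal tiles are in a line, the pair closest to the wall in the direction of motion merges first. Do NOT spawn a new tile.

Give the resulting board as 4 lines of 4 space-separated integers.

Slide down:
col 0: [2, 0, 32, 4] -> [0, 2, 32, 4]
col 1: [2, 16, 0, 8] -> [0, 2, 16, 8]
col 2: [0, 4, 2, 32] -> [0, 4, 2, 32]
col 3: [0, 32, 8, 0] -> [0, 0, 32, 8]

Answer:  0  0  0  0
 2  2  4  0
32 16  2 32
 4  8 32  8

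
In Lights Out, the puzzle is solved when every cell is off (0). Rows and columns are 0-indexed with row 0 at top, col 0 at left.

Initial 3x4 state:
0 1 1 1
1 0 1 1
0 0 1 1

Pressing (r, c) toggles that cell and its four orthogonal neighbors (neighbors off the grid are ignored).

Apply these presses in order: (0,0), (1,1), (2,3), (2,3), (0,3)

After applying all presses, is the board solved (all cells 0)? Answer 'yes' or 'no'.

Answer: no

Derivation:
After press 1 at (0,0):
1 0 1 1
0 0 1 1
0 0 1 1

After press 2 at (1,1):
1 1 1 1
1 1 0 1
0 1 1 1

After press 3 at (2,3):
1 1 1 1
1 1 0 0
0 1 0 0

After press 4 at (2,3):
1 1 1 1
1 1 0 1
0 1 1 1

After press 5 at (0,3):
1 1 0 0
1 1 0 0
0 1 1 1

Lights still on: 7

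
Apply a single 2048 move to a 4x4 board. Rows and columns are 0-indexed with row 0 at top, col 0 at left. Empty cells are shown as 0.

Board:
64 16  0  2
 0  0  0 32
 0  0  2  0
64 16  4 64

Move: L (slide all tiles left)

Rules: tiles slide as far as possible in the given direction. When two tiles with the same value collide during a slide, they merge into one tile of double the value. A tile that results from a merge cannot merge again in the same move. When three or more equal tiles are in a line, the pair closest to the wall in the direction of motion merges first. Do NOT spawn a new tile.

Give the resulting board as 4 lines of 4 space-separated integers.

Slide left:
row 0: [64, 16, 0, 2] -> [64, 16, 2, 0]
row 1: [0, 0, 0, 32] -> [32, 0, 0, 0]
row 2: [0, 0, 2, 0] -> [2, 0, 0, 0]
row 3: [64, 16, 4, 64] -> [64, 16, 4, 64]

Answer: 64 16  2  0
32  0  0  0
 2  0  0  0
64 16  4 64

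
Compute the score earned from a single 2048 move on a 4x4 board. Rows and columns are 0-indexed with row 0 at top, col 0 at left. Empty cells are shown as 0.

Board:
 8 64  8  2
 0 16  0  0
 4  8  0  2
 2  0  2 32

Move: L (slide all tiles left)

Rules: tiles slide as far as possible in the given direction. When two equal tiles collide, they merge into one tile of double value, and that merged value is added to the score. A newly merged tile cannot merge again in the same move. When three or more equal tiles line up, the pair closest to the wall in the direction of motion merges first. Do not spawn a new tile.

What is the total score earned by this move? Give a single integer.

Answer: 4

Derivation:
Slide left:
row 0: [8, 64, 8, 2] -> [8, 64, 8, 2]  score +0 (running 0)
row 1: [0, 16, 0, 0] -> [16, 0, 0, 0]  score +0 (running 0)
row 2: [4, 8, 0, 2] -> [4, 8, 2, 0]  score +0 (running 0)
row 3: [2, 0, 2, 32] -> [4, 32, 0, 0]  score +4 (running 4)
Board after move:
 8 64  8  2
16  0  0  0
 4  8  2  0
 4 32  0  0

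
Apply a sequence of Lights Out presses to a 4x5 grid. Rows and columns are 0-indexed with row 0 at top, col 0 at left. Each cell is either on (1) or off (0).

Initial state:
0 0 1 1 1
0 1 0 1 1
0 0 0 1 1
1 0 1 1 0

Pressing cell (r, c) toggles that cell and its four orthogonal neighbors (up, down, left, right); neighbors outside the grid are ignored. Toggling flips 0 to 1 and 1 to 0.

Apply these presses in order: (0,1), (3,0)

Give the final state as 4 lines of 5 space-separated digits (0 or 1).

Answer: 1 1 0 1 1
0 0 0 1 1
1 0 0 1 1
0 1 1 1 0

Derivation:
After press 1 at (0,1):
1 1 0 1 1
0 0 0 1 1
0 0 0 1 1
1 0 1 1 0

After press 2 at (3,0):
1 1 0 1 1
0 0 0 1 1
1 0 0 1 1
0 1 1 1 0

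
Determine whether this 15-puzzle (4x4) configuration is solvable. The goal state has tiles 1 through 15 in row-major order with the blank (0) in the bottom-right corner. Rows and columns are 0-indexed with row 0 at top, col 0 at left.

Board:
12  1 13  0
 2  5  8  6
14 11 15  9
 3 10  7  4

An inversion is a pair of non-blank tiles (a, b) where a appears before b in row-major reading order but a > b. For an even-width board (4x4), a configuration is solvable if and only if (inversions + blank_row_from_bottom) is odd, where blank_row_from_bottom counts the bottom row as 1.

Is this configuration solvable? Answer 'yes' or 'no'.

Inversions: 51
Blank is in row 0 (0-indexed from top), which is row 4 counting from the bottom (bottom = 1).
51 + 4 = 55, which is odd, so the puzzle is solvable.

Answer: yes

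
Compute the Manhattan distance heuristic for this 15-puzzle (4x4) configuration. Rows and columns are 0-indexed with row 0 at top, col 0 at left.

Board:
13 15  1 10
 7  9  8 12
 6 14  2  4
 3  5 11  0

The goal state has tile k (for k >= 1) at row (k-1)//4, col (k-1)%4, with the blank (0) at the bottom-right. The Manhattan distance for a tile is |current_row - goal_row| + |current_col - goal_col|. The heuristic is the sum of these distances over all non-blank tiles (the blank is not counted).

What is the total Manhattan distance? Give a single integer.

Answer: 36

Derivation:
Tile 13: (0,0)->(3,0) = 3
Tile 15: (0,1)->(3,2) = 4
Tile 1: (0,2)->(0,0) = 2
Tile 10: (0,3)->(2,1) = 4
Tile 7: (1,0)->(1,2) = 2
Tile 9: (1,1)->(2,0) = 2
Tile 8: (1,2)->(1,3) = 1
Tile 12: (1,3)->(2,3) = 1
Tile 6: (2,0)->(1,1) = 2
Tile 14: (2,1)->(3,1) = 1
Tile 2: (2,2)->(0,1) = 3
Tile 4: (2,3)->(0,3) = 2
Tile 3: (3,0)->(0,2) = 5
Tile 5: (3,1)->(1,0) = 3
Tile 11: (3,2)->(2,2) = 1
Sum: 3 + 4 + 2 + 4 + 2 + 2 + 1 + 1 + 2 + 1 + 3 + 2 + 5 + 3 + 1 = 36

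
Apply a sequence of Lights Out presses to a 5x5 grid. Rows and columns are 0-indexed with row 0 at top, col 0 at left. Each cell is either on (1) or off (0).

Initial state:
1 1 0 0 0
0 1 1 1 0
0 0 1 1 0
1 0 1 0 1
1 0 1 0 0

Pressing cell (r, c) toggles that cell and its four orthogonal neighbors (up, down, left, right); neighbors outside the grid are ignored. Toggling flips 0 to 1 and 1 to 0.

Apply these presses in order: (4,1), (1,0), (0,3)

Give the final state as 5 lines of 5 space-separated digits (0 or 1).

Answer: 0 1 1 1 1
1 0 1 0 0
1 0 1 1 0
1 1 1 0 1
0 1 0 0 0

Derivation:
After press 1 at (4,1):
1 1 0 0 0
0 1 1 1 0
0 0 1 1 0
1 1 1 0 1
0 1 0 0 0

After press 2 at (1,0):
0 1 0 0 0
1 0 1 1 0
1 0 1 1 0
1 1 1 0 1
0 1 0 0 0

After press 3 at (0,3):
0 1 1 1 1
1 0 1 0 0
1 0 1 1 0
1 1 1 0 1
0 1 0 0 0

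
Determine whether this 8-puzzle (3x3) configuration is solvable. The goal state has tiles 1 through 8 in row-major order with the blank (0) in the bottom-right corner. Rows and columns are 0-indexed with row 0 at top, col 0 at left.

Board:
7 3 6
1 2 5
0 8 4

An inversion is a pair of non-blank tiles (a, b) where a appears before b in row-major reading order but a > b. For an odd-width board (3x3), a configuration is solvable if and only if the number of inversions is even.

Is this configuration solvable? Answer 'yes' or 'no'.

Answer: yes

Derivation:
Inversions (pairs i<j in row-major order where tile[i] > tile[j] > 0): 14
14 is even, so the puzzle is solvable.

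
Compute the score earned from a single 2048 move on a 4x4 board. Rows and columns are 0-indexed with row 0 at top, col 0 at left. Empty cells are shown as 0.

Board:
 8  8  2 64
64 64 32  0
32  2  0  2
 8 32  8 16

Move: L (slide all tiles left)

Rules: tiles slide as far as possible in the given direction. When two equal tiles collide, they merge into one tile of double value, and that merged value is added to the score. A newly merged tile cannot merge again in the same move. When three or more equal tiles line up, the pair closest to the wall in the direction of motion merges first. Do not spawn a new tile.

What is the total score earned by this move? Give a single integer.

Slide left:
row 0: [8, 8, 2, 64] -> [16, 2, 64, 0]  score +16 (running 16)
row 1: [64, 64, 32, 0] -> [128, 32, 0, 0]  score +128 (running 144)
row 2: [32, 2, 0, 2] -> [32, 4, 0, 0]  score +4 (running 148)
row 3: [8, 32, 8, 16] -> [8, 32, 8, 16]  score +0 (running 148)
Board after move:
 16   2  64   0
128  32   0   0
 32   4   0   0
  8  32   8  16

Answer: 148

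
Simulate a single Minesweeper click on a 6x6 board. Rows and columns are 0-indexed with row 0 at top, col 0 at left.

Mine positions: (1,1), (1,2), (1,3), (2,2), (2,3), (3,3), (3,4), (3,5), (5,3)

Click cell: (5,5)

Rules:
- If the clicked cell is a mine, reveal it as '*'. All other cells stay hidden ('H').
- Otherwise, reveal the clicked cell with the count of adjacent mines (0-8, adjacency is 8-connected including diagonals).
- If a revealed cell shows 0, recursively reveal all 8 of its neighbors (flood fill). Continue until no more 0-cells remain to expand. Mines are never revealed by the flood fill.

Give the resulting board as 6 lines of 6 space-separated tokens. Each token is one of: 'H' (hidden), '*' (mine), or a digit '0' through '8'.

H H H H H H
H H H H H H
H H H H H H
H H H H H H
H H H H 4 2
H H H H 1 0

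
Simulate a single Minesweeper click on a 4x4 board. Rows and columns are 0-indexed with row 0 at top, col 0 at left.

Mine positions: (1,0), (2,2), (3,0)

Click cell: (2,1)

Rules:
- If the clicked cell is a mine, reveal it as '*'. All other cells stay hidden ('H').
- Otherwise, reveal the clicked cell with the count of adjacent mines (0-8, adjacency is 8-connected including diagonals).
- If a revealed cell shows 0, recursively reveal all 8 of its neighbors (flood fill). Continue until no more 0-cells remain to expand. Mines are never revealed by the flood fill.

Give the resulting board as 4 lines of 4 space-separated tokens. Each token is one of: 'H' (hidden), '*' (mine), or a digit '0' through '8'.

H H H H
H H H H
H 3 H H
H H H H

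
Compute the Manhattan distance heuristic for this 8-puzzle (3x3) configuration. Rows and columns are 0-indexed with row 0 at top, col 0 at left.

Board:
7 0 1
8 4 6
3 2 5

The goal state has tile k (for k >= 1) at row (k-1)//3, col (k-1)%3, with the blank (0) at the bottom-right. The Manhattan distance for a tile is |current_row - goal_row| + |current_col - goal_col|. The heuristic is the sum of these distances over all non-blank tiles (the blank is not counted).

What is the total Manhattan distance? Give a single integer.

Answer: 15

Derivation:
Tile 7: (0,0)->(2,0) = 2
Tile 1: (0,2)->(0,0) = 2
Tile 8: (1,0)->(2,1) = 2
Tile 4: (1,1)->(1,0) = 1
Tile 6: (1,2)->(1,2) = 0
Tile 3: (2,0)->(0,2) = 4
Tile 2: (2,1)->(0,1) = 2
Tile 5: (2,2)->(1,1) = 2
Sum: 2 + 2 + 2 + 1 + 0 + 4 + 2 + 2 = 15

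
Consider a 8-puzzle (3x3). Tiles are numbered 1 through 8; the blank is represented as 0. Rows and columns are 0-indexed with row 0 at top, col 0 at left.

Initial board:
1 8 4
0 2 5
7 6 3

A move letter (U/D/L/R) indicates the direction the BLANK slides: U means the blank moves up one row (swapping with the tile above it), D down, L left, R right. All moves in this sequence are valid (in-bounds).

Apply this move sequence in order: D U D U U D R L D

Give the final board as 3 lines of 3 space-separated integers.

After move 1 (D):
1 8 4
7 2 5
0 6 3

After move 2 (U):
1 8 4
0 2 5
7 6 3

After move 3 (D):
1 8 4
7 2 5
0 6 3

After move 4 (U):
1 8 4
0 2 5
7 6 3

After move 5 (U):
0 8 4
1 2 5
7 6 3

After move 6 (D):
1 8 4
0 2 5
7 6 3

After move 7 (R):
1 8 4
2 0 5
7 6 3

After move 8 (L):
1 8 4
0 2 5
7 6 3

After move 9 (D):
1 8 4
7 2 5
0 6 3

Answer: 1 8 4
7 2 5
0 6 3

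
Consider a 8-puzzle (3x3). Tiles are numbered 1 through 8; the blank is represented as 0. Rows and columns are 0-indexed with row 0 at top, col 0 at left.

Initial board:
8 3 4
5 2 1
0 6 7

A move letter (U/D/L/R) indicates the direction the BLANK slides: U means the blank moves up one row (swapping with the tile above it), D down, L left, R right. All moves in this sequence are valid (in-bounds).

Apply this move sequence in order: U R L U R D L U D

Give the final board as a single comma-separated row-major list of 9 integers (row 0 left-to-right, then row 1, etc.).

Answer: 3, 2, 4, 0, 8, 1, 5, 6, 7

Derivation:
After move 1 (U):
8 3 4
0 2 1
5 6 7

After move 2 (R):
8 3 4
2 0 1
5 6 7

After move 3 (L):
8 3 4
0 2 1
5 6 7

After move 4 (U):
0 3 4
8 2 1
5 6 7

After move 5 (R):
3 0 4
8 2 1
5 6 7

After move 6 (D):
3 2 4
8 0 1
5 6 7

After move 7 (L):
3 2 4
0 8 1
5 6 7

After move 8 (U):
0 2 4
3 8 1
5 6 7

After move 9 (D):
3 2 4
0 8 1
5 6 7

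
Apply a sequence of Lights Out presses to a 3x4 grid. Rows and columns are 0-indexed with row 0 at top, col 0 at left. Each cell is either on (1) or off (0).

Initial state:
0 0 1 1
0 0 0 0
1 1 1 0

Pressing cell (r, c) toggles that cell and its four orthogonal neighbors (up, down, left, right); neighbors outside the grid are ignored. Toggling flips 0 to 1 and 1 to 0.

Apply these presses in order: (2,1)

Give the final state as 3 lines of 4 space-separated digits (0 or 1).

Answer: 0 0 1 1
0 1 0 0
0 0 0 0

Derivation:
After press 1 at (2,1):
0 0 1 1
0 1 0 0
0 0 0 0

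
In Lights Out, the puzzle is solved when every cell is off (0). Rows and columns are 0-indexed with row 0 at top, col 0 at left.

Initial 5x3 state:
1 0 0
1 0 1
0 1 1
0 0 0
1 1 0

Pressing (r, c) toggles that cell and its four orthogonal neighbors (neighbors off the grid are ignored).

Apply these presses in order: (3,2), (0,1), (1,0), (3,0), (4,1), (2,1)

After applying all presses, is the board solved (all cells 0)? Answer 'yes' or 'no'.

After press 1 at (3,2):
1 0 0
1 0 1
0 1 0
0 1 1
1 1 1

After press 2 at (0,1):
0 1 1
1 1 1
0 1 0
0 1 1
1 1 1

After press 3 at (1,0):
1 1 1
0 0 1
1 1 0
0 1 1
1 1 1

After press 4 at (3,0):
1 1 1
0 0 1
0 1 0
1 0 1
0 1 1

After press 5 at (4,1):
1 1 1
0 0 1
0 1 0
1 1 1
1 0 0

After press 6 at (2,1):
1 1 1
0 1 1
1 0 1
1 0 1
1 0 0

Lights still on: 10

Answer: no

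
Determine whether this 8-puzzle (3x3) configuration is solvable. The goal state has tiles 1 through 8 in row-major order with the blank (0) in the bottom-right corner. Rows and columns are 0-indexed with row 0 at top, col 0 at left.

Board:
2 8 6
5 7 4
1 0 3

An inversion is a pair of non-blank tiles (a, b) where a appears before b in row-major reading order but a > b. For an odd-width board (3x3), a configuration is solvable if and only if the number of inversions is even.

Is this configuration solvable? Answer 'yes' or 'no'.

Answer: no

Derivation:
Inversions (pairs i<j in row-major order where tile[i] > tile[j] > 0): 19
19 is odd, so the puzzle is not solvable.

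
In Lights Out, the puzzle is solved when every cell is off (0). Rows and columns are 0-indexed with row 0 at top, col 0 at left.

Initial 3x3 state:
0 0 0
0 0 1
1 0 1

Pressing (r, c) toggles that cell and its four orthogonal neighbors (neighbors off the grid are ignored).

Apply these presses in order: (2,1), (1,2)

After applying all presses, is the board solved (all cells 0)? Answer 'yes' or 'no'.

After press 1 at (2,1):
0 0 0
0 1 1
0 1 0

After press 2 at (1,2):
0 0 1
0 0 0
0 1 1

Lights still on: 3

Answer: no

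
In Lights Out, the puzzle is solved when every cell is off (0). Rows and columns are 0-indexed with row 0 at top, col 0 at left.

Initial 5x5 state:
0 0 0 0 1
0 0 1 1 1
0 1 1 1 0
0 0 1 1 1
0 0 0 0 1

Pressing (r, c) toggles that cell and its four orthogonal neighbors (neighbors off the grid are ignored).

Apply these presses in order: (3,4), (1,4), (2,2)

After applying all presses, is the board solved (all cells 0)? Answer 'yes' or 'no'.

Answer: yes

Derivation:
After press 1 at (3,4):
0 0 0 0 1
0 0 1 1 1
0 1 1 1 1
0 0 1 0 0
0 0 0 0 0

After press 2 at (1,4):
0 0 0 0 0
0 0 1 0 0
0 1 1 1 0
0 0 1 0 0
0 0 0 0 0

After press 3 at (2,2):
0 0 0 0 0
0 0 0 0 0
0 0 0 0 0
0 0 0 0 0
0 0 0 0 0

Lights still on: 0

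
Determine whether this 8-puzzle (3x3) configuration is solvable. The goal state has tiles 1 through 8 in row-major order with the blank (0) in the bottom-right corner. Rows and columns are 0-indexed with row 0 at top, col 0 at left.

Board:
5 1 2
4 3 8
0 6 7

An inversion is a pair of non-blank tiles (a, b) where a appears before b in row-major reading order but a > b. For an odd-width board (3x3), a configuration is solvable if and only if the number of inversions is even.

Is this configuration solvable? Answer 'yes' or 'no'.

Inversions (pairs i<j in row-major order where tile[i] > tile[j] > 0): 7
7 is odd, so the puzzle is not solvable.

Answer: no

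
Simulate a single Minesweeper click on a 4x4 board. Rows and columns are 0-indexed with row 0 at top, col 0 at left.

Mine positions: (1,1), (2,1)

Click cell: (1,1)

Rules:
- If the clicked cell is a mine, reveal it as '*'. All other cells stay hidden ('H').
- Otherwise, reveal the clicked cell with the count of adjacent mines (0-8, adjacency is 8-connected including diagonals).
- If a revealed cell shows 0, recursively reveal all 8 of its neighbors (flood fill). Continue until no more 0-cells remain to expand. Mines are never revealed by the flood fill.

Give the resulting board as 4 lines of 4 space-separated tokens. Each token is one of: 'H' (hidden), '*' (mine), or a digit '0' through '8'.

H H H H
H * H H
H H H H
H H H H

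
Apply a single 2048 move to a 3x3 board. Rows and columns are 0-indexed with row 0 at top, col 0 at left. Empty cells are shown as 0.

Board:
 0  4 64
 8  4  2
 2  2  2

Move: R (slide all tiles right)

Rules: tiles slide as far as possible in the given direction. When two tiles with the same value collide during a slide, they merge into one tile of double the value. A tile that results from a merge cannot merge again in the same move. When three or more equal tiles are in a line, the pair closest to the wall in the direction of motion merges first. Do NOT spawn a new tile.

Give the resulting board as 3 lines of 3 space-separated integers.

Answer:  0  4 64
 8  4  2
 0  2  4

Derivation:
Slide right:
row 0: [0, 4, 64] -> [0, 4, 64]
row 1: [8, 4, 2] -> [8, 4, 2]
row 2: [2, 2, 2] -> [0, 2, 4]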